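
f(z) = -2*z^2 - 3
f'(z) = -4*z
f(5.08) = -54.61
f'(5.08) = -20.32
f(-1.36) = -6.70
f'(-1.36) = 5.44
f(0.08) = -3.01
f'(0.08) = -0.32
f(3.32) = -25.04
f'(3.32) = -13.28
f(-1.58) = -7.99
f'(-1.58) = 6.32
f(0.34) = -3.23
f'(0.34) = -1.36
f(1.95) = -10.60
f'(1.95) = -7.80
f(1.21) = -5.93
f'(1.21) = -4.84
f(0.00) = -3.00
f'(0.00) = 0.00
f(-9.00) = -165.00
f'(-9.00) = 36.00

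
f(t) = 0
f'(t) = 0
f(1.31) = 0.00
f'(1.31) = 0.00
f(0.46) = 0.00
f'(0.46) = 0.00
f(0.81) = 0.00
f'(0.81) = 0.00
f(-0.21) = 0.00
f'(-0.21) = 0.00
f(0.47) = 0.00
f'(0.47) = 0.00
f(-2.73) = 0.00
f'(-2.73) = 0.00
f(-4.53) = 0.00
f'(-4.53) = 0.00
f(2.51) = 0.00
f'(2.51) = 0.00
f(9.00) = 0.00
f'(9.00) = 0.00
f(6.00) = 0.00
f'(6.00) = 0.00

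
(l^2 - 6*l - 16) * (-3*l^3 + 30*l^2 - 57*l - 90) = -3*l^5 + 48*l^4 - 189*l^3 - 228*l^2 + 1452*l + 1440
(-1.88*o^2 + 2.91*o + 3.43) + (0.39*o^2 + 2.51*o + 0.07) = -1.49*o^2 + 5.42*o + 3.5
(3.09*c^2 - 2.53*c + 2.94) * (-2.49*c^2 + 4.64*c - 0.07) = -7.6941*c^4 + 20.6373*c^3 - 19.2761*c^2 + 13.8187*c - 0.2058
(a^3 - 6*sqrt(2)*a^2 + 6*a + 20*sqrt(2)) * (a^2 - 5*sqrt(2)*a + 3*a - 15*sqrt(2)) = a^5 - 11*sqrt(2)*a^4 + 3*a^4 - 33*sqrt(2)*a^3 + 66*a^3 - 10*sqrt(2)*a^2 + 198*a^2 - 200*a - 30*sqrt(2)*a - 600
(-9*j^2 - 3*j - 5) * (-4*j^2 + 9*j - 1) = 36*j^4 - 69*j^3 + 2*j^2 - 42*j + 5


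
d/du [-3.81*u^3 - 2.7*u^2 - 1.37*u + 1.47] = -11.43*u^2 - 5.4*u - 1.37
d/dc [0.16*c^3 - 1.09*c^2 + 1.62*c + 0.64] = 0.48*c^2 - 2.18*c + 1.62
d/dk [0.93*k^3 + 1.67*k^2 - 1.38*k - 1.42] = 2.79*k^2 + 3.34*k - 1.38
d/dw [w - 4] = 1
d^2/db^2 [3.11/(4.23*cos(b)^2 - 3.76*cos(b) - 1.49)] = (222.587676*(1 - cos(b)^2)^2 - 148.391784*cos(b)^3 + 233.667362*cos(b)^2 + 279.360104*cos(b) - 349.726342)/(-4.23*cos(b)^2 + 3.76*cos(b) + 1.49)^3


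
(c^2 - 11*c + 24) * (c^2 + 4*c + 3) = c^4 - 7*c^3 - 17*c^2 + 63*c + 72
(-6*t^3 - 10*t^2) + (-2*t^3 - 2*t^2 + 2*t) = -8*t^3 - 12*t^2 + 2*t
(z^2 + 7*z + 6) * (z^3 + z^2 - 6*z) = z^5 + 8*z^4 + 7*z^3 - 36*z^2 - 36*z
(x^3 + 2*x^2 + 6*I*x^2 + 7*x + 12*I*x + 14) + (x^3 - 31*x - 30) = 2*x^3 + 2*x^2 + 6*I*x^2 - 24*x + 12*I*x - 16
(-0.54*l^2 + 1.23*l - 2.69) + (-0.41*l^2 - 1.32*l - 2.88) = -0.95*l^2 - 0.0900000000000001*l - 5.57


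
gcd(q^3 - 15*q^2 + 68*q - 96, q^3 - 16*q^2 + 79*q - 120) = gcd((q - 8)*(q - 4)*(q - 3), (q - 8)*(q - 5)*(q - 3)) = q^2 - 11*q + 24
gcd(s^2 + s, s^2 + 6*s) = s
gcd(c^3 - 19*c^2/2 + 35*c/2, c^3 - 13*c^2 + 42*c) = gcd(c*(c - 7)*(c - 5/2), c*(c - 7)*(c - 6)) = c^2 - 7*c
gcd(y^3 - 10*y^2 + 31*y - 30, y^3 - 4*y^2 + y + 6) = y^2 - 5*y + 6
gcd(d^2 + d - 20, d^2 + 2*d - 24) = d - 4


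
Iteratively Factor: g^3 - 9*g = (g - 3)*(g^2 + 3*g) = g*(g - 3)*(g + 3)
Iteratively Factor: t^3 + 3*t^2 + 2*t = (t + 2)*(t^2 + t) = t*(t + 2)*(t + 1)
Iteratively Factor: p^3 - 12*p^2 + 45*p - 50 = (p - 5)*(p^2 - 7*p + 10) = (p - 5)^2*(p - 2)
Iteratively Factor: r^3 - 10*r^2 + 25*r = (r)*(r^2 - 10*r + 25) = r*(r - 5)*(r - 5)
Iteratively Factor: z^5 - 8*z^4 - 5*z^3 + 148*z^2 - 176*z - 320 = (z - 4)*(z^4 - 4*z^3 - 21*z^2 + 64*z + 80) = (z - 4)^2*(z^3 - 21*z - 20) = (z - 4)^2*(z + 1)*(z^2 - z - 20) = (z - 4)^2*(z + 1)*(z + 4)*(z - 5)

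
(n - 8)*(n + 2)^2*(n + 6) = n^4 + 2*n^3 - 52*n^2 - 200*n - 192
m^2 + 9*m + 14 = (m + 2)*(m + 7)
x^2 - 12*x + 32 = (x - 8)*(x - 4)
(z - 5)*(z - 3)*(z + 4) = z^3 - 4*z^2 - 17*z + 60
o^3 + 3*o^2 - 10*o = o*(o - 2)*(o + 5)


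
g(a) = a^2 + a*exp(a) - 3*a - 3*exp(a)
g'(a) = a*exp(a) + 2*a - 2*exp(a) - 3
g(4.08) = 68.28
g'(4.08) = 128.18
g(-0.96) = 2.29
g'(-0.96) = -6.05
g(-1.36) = 4.81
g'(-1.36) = -6.58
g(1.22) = -8.20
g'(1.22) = -3.20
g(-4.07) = 28.65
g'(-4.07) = -11.24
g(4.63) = 174.64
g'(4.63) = 275.87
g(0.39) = -4.87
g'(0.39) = -4.60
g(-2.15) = 10.47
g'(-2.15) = -7.78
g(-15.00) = 270.00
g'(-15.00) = -33.00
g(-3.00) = 17.70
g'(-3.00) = -9.25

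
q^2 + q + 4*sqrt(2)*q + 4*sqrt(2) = (q + 1)*(q + 4*sqrt(2))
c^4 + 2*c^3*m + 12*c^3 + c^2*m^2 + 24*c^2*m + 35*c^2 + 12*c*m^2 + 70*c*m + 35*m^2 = (c + 5)*(c + 7)*(c + m)^2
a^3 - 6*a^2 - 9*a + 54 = (a - 6)*(a - 3)*(a + 3)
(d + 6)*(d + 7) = d^2 + 13*d + 42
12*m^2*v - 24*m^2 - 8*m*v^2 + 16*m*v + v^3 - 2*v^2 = (-6*m + v)*(-2*m + v)*(v - 2)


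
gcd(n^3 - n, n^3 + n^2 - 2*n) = n^2 - n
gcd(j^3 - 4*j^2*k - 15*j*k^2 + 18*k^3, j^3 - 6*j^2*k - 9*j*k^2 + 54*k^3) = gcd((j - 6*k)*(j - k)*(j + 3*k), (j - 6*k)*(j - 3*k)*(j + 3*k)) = j^2 - 3*j*k - 18*k^2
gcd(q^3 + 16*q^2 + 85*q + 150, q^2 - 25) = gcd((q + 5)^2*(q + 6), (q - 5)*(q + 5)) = q + 5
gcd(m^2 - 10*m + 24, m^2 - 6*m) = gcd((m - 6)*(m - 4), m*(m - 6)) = m - 6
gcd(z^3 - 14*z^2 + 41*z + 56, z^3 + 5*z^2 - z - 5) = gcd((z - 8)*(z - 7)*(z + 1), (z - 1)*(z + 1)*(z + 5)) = z + 1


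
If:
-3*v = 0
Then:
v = 0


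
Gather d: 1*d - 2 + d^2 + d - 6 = d^2 + 2*d - 8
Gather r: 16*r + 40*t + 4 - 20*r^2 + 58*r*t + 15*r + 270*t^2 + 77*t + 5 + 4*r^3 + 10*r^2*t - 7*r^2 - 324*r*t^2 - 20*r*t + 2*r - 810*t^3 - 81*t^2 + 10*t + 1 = 4*r^3 + r^2*(10*t - 27) + r*(-324*t^2 + 38*t + 33) - 810*t^3 + 189*t^2 + 127*t + 10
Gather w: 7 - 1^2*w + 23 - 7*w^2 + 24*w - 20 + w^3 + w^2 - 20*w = w^3 - 6*w^2 + 3*w + 10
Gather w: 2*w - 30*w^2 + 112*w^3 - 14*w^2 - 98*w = 112*w^3 - 44*w^2 - 96*w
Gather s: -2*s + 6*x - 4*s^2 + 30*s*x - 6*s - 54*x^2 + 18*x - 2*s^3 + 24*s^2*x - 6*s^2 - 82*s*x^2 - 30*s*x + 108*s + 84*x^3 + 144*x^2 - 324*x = -2*s^3 + s^2*(24*x - 10) + s*(100 - 82*x^2) + 84*x^3 + 90*x^2 - 300*x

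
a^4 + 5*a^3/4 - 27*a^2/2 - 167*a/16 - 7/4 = (a - 7/2)*(a + 1/4)*(a + 1/2)*(a + 4)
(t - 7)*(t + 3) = t^2 - 4*t - 21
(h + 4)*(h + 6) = h^2 + 10*h + 24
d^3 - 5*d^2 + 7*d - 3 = (d - 3)*(d - 1)^2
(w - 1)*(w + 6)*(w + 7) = w^3 + 12*w^2 + 29*w - 42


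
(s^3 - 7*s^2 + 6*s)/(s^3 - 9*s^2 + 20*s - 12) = s/(s - 2)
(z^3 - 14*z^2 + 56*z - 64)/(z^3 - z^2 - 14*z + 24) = (z^2 - 12*z + 32)/(z^2 + z - 12)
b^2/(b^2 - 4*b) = b/(b - 4)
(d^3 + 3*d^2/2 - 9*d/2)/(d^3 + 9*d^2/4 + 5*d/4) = 2*(2*d^2 + 3*d - 9)/(4*d^2 + 9*d + 5)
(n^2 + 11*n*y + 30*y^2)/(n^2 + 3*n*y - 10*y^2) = (-n - 6*y)/(-n + 2*y)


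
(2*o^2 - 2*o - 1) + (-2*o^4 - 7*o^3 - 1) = -2*o^4 - 7*o^3 + 2*o^2 - 2*o - 2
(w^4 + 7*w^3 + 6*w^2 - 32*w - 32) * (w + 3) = w^5 + 10*w^4 + 27*w^3 - 14*w^2 - 128*w - 96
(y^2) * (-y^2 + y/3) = -y^4 + y^3/3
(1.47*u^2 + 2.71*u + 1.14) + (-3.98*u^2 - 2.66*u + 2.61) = -2.51*u^2 + 0.0499999999999998*u + 3.75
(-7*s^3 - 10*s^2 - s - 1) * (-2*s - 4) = 14*s^4 + 48*s^3 + 42*s^2 + 6*s + 4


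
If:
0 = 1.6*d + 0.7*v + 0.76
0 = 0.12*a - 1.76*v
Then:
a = 14.6666666666667*v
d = -0.4375*v - 0.475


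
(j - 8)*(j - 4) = j^2 - 12*j + 32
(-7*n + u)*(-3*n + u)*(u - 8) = 21*n^2*u - 168*n^2 - 10*n*u^2 + 80*n*u + u^3 - 8*u^2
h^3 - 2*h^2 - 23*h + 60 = (h - 4)*(h - 3)*(h + 5)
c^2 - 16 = (c - 4)*(c + 4)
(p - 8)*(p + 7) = p^2 - p - 56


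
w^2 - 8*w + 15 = (w - 5)*(w - 3)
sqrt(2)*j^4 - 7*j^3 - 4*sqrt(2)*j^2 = j^2*(j - 4*sqrt(2))*(sqrt(2)*j + 1)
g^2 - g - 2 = (g - 2)*(g + 1)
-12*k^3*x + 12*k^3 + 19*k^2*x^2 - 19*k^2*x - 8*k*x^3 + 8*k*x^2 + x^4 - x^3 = (-4*k + x)*(-3*k + x)*(-k + x)*(x - 1)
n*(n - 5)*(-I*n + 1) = -I*n^3 + n^2 + 5*I*n^2 - 5*n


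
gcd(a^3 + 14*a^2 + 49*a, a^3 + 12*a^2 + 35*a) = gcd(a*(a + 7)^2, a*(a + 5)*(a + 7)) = a^2 + 7*a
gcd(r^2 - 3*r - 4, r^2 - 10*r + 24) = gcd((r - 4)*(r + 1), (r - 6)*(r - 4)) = r - 4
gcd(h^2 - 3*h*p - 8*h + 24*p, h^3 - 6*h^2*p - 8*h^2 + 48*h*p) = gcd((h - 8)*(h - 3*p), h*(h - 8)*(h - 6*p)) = h - 8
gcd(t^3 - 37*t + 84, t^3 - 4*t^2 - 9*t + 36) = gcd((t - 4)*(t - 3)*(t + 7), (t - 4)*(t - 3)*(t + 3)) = t^2 - 7*t + 12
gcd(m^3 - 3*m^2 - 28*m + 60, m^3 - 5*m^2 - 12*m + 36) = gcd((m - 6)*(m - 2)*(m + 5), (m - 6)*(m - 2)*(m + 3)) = m^2 - 8*m + 12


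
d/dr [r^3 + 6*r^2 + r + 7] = 3*r^2 + 12*r + 1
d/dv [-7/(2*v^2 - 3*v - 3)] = 7*(4*v - 3)/(-2*v^2 + 3*v + 3)^2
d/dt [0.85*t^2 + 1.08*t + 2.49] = 1.7*t + 1.08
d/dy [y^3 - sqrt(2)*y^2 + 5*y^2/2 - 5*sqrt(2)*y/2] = 3*y^2 - 2*sqrt(2)*y + 5*y - 5*sqrt(2)/2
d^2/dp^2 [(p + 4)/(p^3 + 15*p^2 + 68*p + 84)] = 2*((p + 4)*(3*p^2 + 30*p + 68)^2 - (3*p^2 + 30*p + 3*(p + 4)*(p + 5) + 68)*(p^3 + 15*p^2 + 68*p + 84))/(p^3 + 15*p^2 + 68*p + 84)^3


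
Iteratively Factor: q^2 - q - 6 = (q + 2)*(q - 3)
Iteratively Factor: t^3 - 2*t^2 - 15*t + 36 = (t - 3)*(t^2 + t - 12) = (t - 3)*(t + 4)*(t - 3)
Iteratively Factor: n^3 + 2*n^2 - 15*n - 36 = (n + 3)*(n^2 - n - 12) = (n - 4)*(n + 3)*(n + 3)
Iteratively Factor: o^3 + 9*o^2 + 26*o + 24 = (o + 2)*(o^2 + 7*o + 12) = (o + 2)*(o + 4)*(o + 3)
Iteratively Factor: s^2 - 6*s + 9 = (s - 3)*(s - 3)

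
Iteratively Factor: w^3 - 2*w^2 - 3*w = (w - 3)*(w^2 + w) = w*(w - 3)*(w + 1)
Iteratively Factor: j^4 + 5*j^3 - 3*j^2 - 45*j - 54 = (j + 3)*(j^3 + 2*j^2 - 9*j - 18) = (j + 3)^2*(j^2 - j - 6) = (j - 3)*(j + 3)^2*(j + 2)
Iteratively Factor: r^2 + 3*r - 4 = (r - 1)*(r + 4)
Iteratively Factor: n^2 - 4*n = (n)*(n - 4)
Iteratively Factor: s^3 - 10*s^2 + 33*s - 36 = (s - 3)*(s^2 - 7*s + 12) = (s - 4)*(s - 3)*(s - 3)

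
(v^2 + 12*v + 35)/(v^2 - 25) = (v + 7)/(v - 5)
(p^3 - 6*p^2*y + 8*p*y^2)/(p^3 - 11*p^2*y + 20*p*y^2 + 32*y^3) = p*(-p + 2*y)/(-p^2 + 7*p*y + 8*y^2)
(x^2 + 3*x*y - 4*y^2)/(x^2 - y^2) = (x + 4*y)/(x + y)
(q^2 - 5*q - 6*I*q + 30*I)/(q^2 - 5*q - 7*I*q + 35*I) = (q - 6*I)/(q - 7*I)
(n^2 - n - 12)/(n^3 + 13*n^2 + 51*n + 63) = (n - 4)/(n^2 + 10*n + 21)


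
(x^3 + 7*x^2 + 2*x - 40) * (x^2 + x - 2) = x^5 + 8*x^4 + 7*x^3 - 52*x^2 - 44*x + 80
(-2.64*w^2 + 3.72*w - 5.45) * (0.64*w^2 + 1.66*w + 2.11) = -1.6896*w^4 - 2.0016*w^3 - 2.8832*w^2 - 1.1978*w - 11.4995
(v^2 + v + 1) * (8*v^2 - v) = 8*v^4 + 7*v^3 + 7*v^2 - v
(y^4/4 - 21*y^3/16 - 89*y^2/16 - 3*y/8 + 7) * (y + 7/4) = y^5/4 - 7*y^4/8 - 503*y^3/64 - 647*y^2/64 + 203*y/32 + 49/4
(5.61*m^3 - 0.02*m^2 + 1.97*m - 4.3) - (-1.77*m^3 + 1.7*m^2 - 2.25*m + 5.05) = 7.38*m^3 - 1.72*m^2 + 4.22*m - 9.35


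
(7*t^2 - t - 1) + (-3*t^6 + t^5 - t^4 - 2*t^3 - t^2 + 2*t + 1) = -3*t^6 + t^5 - t^4 - 2*t^3 + 6*t^2 + t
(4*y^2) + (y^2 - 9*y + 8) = 5*y^2 - 9*y + 8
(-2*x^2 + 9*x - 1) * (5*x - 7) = -10*x^3 + 59*x^2 - 68*x + 7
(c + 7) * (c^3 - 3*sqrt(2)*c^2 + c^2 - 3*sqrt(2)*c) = c^4 - 3*sqrt(2)*c^3 + 8*c^3 - 24*sqrt(2)*c^2 + 7*c^2 - 21*sqrt(2)*c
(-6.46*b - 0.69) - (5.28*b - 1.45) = 0.76 - 11.74*b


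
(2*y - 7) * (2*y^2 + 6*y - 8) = 4*y^3 - 2*y^2 - 58*y + 56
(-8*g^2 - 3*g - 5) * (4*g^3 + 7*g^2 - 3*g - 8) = -32*g^5 - 68*g^4 - 17*g^3 + 38*g^2 + 39*g + 40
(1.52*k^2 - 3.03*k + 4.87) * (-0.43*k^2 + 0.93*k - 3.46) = -0.6536*k^4 + 2.7165*k^3 - 10.1712*k^2 + 15.0129*k - 16.8502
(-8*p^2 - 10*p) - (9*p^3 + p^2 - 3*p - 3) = -9*p^3 - 9*p^2 - 7*p + 3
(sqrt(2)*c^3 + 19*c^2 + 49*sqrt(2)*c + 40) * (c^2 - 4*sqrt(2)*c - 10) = sqrt(2)*c^5 + 11*c^4 - 37*sqrt(2)*c^3 - 542*c^2 - 650*sqrt(2)*c - 400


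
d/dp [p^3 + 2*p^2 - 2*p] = 3*p^2 + 4*p - 2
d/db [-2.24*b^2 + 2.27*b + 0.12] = 2.27 - 4.48*b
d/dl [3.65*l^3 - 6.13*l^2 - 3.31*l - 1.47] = 10.95*l^2 - 12.26*l - 3.31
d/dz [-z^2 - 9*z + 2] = -2*z - 9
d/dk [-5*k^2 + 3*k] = 3 - 10*k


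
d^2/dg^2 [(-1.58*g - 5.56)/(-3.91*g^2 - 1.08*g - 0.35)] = ((1.58*g + 5.56)*(7.82*g + 1.08)*(15.64*g + 2.16) - (37.0668*g + 46.892)*(3.91*g^2 + 1.08*g + 0.35))/(3.91*g^2 + 1.08*g + 0.35)^3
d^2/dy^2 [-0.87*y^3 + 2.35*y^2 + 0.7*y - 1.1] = 4.7 - 5.22*y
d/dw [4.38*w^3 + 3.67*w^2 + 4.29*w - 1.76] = 13.14*w^2 + 7.34*w + 4.29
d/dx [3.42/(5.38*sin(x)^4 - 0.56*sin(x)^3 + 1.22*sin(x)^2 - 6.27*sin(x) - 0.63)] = (-73.5984*sin(x)^3 + 5.7456*sin(x)^2 - 8.3448*sin(x) + 21.4434)*cos(x)/(-5.38*sin(x)^4 + 0.56*sin(x)^3 - 1.22*sin(x)^2 + 6.27*sin(x) + 0.63)^2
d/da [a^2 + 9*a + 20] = 2*a + 9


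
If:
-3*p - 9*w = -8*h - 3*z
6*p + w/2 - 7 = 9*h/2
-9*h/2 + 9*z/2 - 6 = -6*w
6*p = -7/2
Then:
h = -1069/424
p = -7/12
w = -717/424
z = 1357/1272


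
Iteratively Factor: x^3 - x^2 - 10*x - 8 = (x - 4)*(x^2 + 3*x + 2) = (x - 4)*(x + 1)*(x + 2)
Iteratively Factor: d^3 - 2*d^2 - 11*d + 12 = (d - 4)*(d^2 + 2*d - 3) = (d - 4)*(d - 1)*(d + 3)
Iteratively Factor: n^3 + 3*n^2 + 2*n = (n + 1)*(n^2 + 2*n) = (n + 1)*(n + 2)*(n)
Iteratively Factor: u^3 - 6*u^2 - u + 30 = (u - 3)*(u^2 - 3*u - 10) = (u - 5)*(u - 3)*(u + 2)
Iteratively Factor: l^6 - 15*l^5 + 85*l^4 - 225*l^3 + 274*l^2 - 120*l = (l - 5)*(l^5 - 10*l^4 + 35*l^3 - 50*l^2 + 24*l) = (l - 5)*(l - 3)*(l^4 - 7*l^3 + 14*l^2 - 8*l) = l*(l - 5)*(l - 3)*(l^3 - 7*l^2 + 14*l - 8) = l*(l - 5)*(l - 3)*(l - 1)*(l^2 - 6*l + 8) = l*(l - 5)*(l - 4)*(l - 3)*(l - 1)*(l - 2)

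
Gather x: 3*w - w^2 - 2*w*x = -w^2 - 2*w*x + 3*w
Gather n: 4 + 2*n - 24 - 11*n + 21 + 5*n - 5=-4*n - 4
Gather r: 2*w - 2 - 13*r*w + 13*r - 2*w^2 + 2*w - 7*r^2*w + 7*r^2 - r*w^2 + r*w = r^2*(7 - 7*w) + r*(-w^2 - 12*w + 13) - 2*w^2 + 4*w - 2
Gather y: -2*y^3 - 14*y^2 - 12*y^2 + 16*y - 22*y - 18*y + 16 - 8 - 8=-2*y^3 - 26*y^2 - 24*y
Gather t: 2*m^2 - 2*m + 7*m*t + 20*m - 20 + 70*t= 2*m^2 + 18*m + t*(7*m + 70) - 20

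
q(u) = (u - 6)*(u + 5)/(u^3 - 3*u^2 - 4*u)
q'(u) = (u - 6)*(u + 5)*(-3*u^2 + 6*u + 4)/(u^3 - 3*u^2 - 4*u)^2 + (u - 6)/(u^3 - 3*u^2 - 4*u) + (u + 5)/(u^3 - 3*u^2 - 4*u)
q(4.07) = -12.12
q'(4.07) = 183.44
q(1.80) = 2.58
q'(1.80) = -1.41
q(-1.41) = 8.51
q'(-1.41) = 29.57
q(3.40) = 2.43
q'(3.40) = 2.14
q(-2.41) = 1.00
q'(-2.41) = 1.55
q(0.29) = 21.76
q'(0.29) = -85.75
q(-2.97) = 0.45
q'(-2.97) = 0.61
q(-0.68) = -28.34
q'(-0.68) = 38.51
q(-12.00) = -0.06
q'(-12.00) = 0.00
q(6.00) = 0.00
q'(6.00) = 0.13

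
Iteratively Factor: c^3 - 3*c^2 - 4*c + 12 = (c + 2)*(c^2 - 5*c + 6) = (c - 2)*(c + 2)*(c - 3)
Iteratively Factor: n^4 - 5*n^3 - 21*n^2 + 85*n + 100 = (n + 1)*(n^3 - 6*n^2 - 15*n + 100) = (n + 1)*(n + 4)*(n^2 - 10*n + 25) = (n - 5)*(n + 1)*(n + 4)*(n - 5)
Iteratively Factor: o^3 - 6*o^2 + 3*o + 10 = (o - 5)*(o^2 - o - 2) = (o - 5)*(o + 1)*(o - 2)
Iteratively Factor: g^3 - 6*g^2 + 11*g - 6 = (g - 3)*(g^2 - 3*g + 2) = (g - 3)*(g - 2)*(g - 1)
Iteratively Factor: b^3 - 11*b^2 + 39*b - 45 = (b - 3)*(b^2 - 8*b + 15) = (b - 3)^2*(b - 5)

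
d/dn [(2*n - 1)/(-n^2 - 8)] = 2*(n^2 - n - 8)/(n^4 + 16*n^2 + 64)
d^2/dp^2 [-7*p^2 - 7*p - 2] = -14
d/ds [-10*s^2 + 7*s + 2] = 7 - 20*s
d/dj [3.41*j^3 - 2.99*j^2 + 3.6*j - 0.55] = 10.23*j^2 - 5.98*j + 3.6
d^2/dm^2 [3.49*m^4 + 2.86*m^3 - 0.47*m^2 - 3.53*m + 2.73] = 41.88*m^2 + 17.16*m - 0.94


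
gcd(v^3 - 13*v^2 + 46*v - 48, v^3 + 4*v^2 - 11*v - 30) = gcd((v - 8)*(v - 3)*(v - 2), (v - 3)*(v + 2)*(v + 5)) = v - 3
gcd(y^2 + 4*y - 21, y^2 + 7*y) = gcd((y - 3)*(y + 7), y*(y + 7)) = y + 7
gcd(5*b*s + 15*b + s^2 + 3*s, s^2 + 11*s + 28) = 1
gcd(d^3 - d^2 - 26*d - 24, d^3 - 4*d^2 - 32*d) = d + 4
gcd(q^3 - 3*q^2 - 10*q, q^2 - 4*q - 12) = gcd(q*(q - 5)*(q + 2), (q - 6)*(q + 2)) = q + 2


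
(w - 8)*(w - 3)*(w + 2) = w^3 - 9*w^2 + 2*w + 48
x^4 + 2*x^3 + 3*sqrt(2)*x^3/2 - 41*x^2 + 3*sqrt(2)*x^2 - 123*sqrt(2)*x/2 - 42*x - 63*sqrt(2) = (x - 6)*(x + 1)*(x + 7)*(x + 3*sqrt(2)/2)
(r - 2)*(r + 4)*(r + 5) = r^3 + 7*r^2 + 2*r - 40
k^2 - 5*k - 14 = (k - 7)*(k + 2)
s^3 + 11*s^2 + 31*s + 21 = (s + 1)*(s + 3)*(s + 7)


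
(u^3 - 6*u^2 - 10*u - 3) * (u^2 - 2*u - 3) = u^5 - 8*u^4 - u^3 + 35*u^2 + 36*u + 9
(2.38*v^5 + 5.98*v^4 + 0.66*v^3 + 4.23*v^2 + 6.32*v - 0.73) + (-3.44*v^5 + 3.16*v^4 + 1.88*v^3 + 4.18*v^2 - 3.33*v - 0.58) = -1.06*v^5 + 9.14*v^4 + 2.54*v^3 + 8.41*v^2 + 2.99*v - 1.31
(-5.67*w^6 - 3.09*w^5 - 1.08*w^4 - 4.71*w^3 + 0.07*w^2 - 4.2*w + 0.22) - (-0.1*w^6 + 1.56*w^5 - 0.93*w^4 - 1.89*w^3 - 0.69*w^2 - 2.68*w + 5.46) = -5.57*w^6 - 4.65*w^5 - 0.15*w^4 - 2.82*w^3 + 0.76*w^2 - 1.52*w - 5.24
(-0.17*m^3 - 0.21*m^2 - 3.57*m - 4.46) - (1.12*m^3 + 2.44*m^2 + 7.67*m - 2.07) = -1.29*m^3 - 2.65*m^2 - 11.24*m - 2.39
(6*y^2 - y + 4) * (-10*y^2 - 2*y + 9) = -60*y^4 - 2*y^3 + 16*y^2 - 17*y + 36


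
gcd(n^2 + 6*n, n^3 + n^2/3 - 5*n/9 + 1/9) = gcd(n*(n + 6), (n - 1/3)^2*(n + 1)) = 1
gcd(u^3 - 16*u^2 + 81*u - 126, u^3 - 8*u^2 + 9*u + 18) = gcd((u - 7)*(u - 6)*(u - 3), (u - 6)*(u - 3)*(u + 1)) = u^2 - 9*u + 18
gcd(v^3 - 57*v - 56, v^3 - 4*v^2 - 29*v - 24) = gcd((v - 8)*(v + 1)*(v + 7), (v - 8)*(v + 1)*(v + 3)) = v^2 - 7*v - 8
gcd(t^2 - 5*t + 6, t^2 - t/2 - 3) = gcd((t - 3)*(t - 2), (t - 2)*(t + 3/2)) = t - 2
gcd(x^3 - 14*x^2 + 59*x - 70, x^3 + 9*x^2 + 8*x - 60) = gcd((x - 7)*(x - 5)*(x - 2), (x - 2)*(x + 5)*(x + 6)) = x - 2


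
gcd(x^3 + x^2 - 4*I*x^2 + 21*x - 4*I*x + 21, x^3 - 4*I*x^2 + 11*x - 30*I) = x + 3*I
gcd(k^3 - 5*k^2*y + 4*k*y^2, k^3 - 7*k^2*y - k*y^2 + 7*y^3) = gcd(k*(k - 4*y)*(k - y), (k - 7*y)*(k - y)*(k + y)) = -k + y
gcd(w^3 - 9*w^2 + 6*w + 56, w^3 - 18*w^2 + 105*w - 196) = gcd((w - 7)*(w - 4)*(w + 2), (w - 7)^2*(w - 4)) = w^2 - 11*w + 28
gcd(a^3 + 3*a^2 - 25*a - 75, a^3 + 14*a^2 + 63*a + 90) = a^2 + 8*a + 15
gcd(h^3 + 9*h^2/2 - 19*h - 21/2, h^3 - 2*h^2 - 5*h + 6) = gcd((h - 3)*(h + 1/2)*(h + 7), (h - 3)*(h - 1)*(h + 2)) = h - 3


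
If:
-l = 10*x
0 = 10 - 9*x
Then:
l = -100/9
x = 10/9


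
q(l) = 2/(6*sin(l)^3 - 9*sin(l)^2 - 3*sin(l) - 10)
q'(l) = 2*(-18*sin(l)^2*cos(l) + 18*sin(l)*cos(l) + 3*cos(l))/(6*sin(l)^3 - 9*sin(l)^2 - 3*sin(l) - 10)^2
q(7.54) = -0.13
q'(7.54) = 0.01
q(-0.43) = -0.19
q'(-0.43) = -0.12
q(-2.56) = -0.17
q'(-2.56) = 0.14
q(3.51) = -0.19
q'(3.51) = 0.10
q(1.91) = -0.13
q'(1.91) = -0.01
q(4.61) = -0.09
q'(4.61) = 0.01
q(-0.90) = -0.12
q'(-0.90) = -0.11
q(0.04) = -0.20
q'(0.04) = 0.07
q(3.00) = -0.19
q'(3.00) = -0.09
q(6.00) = -0.20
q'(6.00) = -0.07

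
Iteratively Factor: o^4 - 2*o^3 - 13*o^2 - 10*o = (o + 2)*(o^3 - 4*o^2 - 5*o) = (o - 5)*(o + 2)*(o^2 + o) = (o - 5)*(o + 1)*(o + 2)*(o)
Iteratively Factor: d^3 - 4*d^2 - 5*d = (d + 1)*(d^2 - 5*d) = d*(d + 1)*(d - 5)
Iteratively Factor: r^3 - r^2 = (r - 1)*(r^2) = r*(r - 1)*(r)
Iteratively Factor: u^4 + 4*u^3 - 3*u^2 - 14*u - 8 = (u + 1)*(u^3 + 3*u^2 - 6*u - 8) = (u - 2)*(u + 1)*(u^2 + 5*u + 4) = (u - 2)*(u + 1)*(u + 4)*(u + 1)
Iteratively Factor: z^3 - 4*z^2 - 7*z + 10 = (z - 1)*(z^2 - 3*z - 10) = (z - 5)*(z - 1)*(z + 2)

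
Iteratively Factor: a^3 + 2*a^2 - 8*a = (a)*(a^2 + 2*a - 8) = a*(a + 4)*(a - 2)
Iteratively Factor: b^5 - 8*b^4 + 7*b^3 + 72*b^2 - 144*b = (b - 3)*(b^4 - 5*b^3 - 8*b^2 + 48*b) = (b - 4)*(b - 3)*(b^3 - b^2 - 12*b) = (b - 4)*(b - 3)*(b + 3)*(b^2 - 4*b) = b*(b - 4)*(b - 3)*(b + 3)*(b - 4)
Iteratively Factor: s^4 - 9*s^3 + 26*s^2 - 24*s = (s - 4)*(s^3 - 5*s^2 + 6*s) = s*(s - 4)*(s^2 - 5*s + 6) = s*(s - 4)*(s - 2)*(s - 3)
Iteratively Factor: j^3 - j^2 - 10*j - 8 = (j + 1)*(j^2 - 2*j - 8) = (j - 4)*(j + 1)*(j + 2)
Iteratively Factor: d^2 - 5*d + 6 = (d - 3)*(d - 2)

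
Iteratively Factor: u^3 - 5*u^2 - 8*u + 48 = (u - 4)*(u^2 - u - 12) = (u - 4)*(u + 3)*(u - 4)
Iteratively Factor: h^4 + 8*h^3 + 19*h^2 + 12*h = (h + 3)*(h^3 + 5*h^2 + 4*h) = h*(h + 3)*(h^2 + 5*h + 4) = h*(h + 1)*(h + 3)*(h + 4)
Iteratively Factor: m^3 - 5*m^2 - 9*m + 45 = (m + 3)*(m^2 - 8*m + 15) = (m - 5)*(m + 3)*(m - 3)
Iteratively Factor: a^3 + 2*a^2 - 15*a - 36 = (a - 4)*(a^2 + 6*a + 9) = (a - 4)*(a + 3)*(a + 3)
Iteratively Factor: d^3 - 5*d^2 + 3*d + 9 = (d - 3)*(d^2 - 2*d - 3) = (d - 3)^2*(d + 1)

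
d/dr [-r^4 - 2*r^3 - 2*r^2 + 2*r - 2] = -4*r^3 - 6*r^2 - 4*r + 2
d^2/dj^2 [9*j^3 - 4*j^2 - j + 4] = 54*j - 8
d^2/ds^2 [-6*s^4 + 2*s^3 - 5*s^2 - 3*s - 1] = -72*s^2 + 12*s - 10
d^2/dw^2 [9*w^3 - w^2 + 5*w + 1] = 54*w - 2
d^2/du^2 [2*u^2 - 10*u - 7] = 4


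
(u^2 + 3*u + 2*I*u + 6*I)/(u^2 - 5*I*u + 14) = (u + 3)/(u - 7*I)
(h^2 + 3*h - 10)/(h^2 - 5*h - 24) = (-h^2 - 3*h + 10)/(-h^2 + 5*h + 24)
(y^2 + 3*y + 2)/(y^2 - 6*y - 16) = (y + 1)/(y - 8)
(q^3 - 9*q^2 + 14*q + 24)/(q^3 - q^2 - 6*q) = (-q^3 + 9*q^2 - 14*q - 24)/(q*(-q^2 + q + 6))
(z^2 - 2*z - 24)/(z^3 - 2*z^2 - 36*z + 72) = (z + 4)/(z^2 + 4*z - 12)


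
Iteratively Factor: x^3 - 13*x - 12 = (x + 1)*(x^2 - x - 12) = (x + 1)*(x + 3)*(x - 4)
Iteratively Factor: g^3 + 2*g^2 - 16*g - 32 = (g + 4)*(g^2 - 2*g - 8) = (g + 2)*(g + 4)*(g - 4)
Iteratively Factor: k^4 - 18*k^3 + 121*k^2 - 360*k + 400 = (k - 5)*(k^3 - 13*k^2 + 56*k - 80) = (k - 5)^2*(k^2 - 8*k + 16) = (k - 5)^2*(k - 4)*(k - 4)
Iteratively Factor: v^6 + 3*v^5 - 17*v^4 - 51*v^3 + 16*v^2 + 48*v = (v + 3)*(v^5 - 17*v^3 + 16*v) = (v - 1)*(v + 3)*(v^4 + v^3 - 16*v^2 - 16*v) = (v - 1)*(v + 1)*(v + 3)*(v^3 - 16*v) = (v - 1)*(v + 1)*(v + 3)*(v + 4)*(v^2 - 4*v) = (v - 4)*(v - 1)*(v + 1)*(v + 3)*(v + 4)*(v)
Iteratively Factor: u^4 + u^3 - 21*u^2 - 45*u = (u)*(u^3 + u^2 - 21*u - 45) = u*(u + 3)*(u^2 - 2*u - 15) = u*(u + 3)^2*(u - 5)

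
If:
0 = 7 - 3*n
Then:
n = 7/3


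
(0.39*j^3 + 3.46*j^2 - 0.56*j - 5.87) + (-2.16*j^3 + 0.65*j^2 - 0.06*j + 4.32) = -1.77*j^3 + 4.11*j^2 - 0.62*j - 1.55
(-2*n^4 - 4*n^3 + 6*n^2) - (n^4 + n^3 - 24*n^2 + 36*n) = -3*n^4 - 5*n^3 + 30*n^2 - 36*n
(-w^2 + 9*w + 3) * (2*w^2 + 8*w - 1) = -2*w^4 + 10*w^3 + 79*w^2 + 15*w - 3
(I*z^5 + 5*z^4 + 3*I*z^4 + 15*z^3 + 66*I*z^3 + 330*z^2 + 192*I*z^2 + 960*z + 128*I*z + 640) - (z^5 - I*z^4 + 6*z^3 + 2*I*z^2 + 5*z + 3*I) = -z^5 + I*z^5 + 5*z^4 + 4*I*z^4 + 9*z^3 + 66*I*z^3 + 330*z^2 + 190*I*z^2 + 955*z + 128*I*z + 640 - 3*I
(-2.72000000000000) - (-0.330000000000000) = -2.39000000000000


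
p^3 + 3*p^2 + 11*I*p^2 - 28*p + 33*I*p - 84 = (p + 3)*(p + 4*I)*(p + 7*I)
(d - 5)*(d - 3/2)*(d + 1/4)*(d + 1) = d^4 - 21*d^3/4 - 3*d^2/8 + 31*d/4 + 15/8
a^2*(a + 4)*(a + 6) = a^4 + 10*a^3 + 24*a^2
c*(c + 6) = c^2 + 6*c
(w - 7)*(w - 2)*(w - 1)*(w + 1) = w^4 - 9*w^3 + 13*w^2 + 9*w - 14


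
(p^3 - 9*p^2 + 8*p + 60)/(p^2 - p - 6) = (p^2 - 11*p + 30)/(p - 3)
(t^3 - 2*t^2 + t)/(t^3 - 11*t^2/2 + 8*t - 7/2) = 2*t/(2*t - 7)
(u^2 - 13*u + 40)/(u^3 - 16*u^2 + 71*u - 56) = (u - 5)/(u^2 - 8*u + 7)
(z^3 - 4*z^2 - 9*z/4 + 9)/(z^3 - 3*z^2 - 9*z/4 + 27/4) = (z - 4)/(z - 3)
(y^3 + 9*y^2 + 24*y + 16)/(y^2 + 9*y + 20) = (y^2 + 5*y + 4)/(y + 5)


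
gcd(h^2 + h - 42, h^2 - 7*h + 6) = h - 6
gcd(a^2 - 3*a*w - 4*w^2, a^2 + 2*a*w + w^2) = a + w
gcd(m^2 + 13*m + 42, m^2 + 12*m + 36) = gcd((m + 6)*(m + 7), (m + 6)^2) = m + 6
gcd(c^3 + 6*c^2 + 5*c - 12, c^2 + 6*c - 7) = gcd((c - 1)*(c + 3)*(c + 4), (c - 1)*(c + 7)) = c - 1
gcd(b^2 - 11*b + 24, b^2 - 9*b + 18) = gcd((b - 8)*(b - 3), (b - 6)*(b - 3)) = b - 3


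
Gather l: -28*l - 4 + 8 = 4 - 28*l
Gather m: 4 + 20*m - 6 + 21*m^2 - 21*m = 21*m^2 - m - 2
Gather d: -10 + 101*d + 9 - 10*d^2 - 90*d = -10*d^2 + 11*d - 1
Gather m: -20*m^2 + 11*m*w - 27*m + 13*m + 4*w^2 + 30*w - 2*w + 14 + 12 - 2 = -20*m^2 + m*(11*w - 14) + 4*w^2 + 28*w + 24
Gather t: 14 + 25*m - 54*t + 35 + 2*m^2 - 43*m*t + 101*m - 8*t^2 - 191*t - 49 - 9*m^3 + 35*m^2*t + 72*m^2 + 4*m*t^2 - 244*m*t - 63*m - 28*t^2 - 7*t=-9*m^3 + 74*m^2 + 63*m + t^2*(4*m - 36) + t*(35*m^2 - 287*m - 252)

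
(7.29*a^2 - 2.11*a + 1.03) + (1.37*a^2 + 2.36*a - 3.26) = 8.66*a^2 + 0.25*a - 2.23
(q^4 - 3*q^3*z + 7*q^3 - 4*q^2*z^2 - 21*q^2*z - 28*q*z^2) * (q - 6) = q^5 - 3*q^4*z + q^4 - 4*q^3*z^2 - 3*q^3*z - 42*q^3 - 4*q^2*z^2 + 126*q^2*z + 168*q*z^2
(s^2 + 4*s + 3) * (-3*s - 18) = -3*s^3 - 30*s^2 - 81*s - 54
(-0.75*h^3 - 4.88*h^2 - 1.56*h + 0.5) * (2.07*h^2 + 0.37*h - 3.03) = -1.5525*h^5 - 10.3791*h^4 - 2.7623*h^3 + 15.2442*h^2 + 4.9118*h - 1.515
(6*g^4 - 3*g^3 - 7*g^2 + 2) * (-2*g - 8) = -12*g^5 - 42*g^4 + 38*g^3 + 56*g^2 - 4*g - 16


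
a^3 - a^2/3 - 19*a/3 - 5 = (a - 3)*(a + 1)*(a + 5/3)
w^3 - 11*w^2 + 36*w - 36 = (w - 6)*(w - 3)*(w - 2)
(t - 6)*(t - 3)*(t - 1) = t^3 - 10*t^2 + 27*t - 18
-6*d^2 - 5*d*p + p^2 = (-6*d + p)*(d + p)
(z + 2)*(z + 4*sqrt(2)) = z^2 + 2*z + 4*sqrt(2)*z + 8*sqrt(2)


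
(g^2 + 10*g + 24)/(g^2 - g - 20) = (g + 6)/(g - 5)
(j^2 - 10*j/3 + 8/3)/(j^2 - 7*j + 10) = (j - 4/3)/(j - 5)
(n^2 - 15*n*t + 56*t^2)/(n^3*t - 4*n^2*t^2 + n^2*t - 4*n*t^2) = (n^2 - 15*n*t + 56*t^2)/(n*t*(n^2 - 4*n*t + n - 4*t))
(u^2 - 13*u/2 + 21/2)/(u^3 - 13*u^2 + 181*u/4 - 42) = 2*(u - 3)/(2*u^2 - 19*u + 24)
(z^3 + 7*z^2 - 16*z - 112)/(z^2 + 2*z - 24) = (z^2 + 11*z + 28)/(z + 6)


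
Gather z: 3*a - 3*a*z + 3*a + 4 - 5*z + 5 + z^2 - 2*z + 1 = 6*a + z^2 + z*(-3*a - 7) + 10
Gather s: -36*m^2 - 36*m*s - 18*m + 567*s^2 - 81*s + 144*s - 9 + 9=-36*m^2 - 18*m + 567*s^2 + s*(63 - 36*m)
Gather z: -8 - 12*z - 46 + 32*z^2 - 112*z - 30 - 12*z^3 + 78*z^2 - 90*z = -12*z^3 + 110*z^2 - 214*z - 84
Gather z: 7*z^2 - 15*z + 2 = 7*z^2 - 15*z + 2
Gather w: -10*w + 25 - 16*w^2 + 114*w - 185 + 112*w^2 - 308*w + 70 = 96*w^2 - 204*w - 90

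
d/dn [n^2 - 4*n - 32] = 2*n - 4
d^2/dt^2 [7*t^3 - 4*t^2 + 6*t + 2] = 42*t - 8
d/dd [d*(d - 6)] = 2*d - 6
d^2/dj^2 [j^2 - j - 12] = 2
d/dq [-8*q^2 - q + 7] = -16*q - 1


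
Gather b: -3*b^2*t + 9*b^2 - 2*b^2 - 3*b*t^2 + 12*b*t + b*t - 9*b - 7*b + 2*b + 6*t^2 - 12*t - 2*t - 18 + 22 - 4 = b^2*(7 - 3*t) + b*(-3*t^2 + 13*t - 14) + 6*t^2 - 14*t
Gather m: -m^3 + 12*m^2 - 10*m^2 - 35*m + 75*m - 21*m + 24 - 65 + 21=-m^3 + 2*m^2 + 19*m - 20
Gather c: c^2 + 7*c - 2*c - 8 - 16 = c^2 + 5*c - 24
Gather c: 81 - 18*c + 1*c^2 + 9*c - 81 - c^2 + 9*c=0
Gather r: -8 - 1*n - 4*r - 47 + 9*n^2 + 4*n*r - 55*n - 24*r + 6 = 9*n^2 - 56*n + r*(4*n - 28) - 49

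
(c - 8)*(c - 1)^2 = c^3 - 10*c^2 + 17*c - 8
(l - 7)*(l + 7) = l^2 - 49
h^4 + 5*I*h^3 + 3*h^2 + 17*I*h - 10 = (h - 2*I)*(h + I)^2*(h + 5*I)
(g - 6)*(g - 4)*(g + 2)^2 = g^4 - 6*g^3 - 12*g^2 + 56*g + 96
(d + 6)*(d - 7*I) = d^2 + 6*d - 7*I*d - 42*I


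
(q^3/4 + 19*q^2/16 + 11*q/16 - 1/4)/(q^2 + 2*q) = (4*q^3 + 19*q^2 + 11*q - 4)/(16*q*(q + 2))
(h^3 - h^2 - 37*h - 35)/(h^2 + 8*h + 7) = (h^2 - 2*h - 35)/(h + 7)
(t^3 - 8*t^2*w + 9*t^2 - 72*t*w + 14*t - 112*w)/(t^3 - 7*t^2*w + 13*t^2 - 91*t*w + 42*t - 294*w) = (t^2 - 8*t*w + 2*t - 16*w)/(t^2 - 7*t*w + 6*t - 42*w)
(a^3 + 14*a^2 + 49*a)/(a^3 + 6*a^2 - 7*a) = (a + 7)/(a - 1)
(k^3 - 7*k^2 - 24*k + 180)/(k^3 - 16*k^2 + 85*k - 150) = (k^2 - k - 30)/(k^2 - 10*k + 25)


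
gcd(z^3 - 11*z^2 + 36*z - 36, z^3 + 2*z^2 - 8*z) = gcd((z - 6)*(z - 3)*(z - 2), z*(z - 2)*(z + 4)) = z - 2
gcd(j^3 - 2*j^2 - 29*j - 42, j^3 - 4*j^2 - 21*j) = j^2 - 4*j - 21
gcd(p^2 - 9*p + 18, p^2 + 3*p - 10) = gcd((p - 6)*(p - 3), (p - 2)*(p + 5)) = 1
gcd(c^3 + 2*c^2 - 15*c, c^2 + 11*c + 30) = c + 5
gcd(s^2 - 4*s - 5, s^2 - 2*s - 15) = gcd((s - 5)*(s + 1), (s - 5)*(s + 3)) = s - 5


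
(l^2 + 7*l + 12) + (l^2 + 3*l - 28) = 2*l^2 + 10*l - 16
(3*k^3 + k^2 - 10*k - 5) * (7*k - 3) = 21*k^4 - 2*k^3 - 73*k^2 - 5*k + 15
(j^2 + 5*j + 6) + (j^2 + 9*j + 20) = 2*j^2 + 14*j + 26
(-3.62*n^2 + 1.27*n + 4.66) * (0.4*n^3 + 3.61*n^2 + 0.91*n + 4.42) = -1.448*n^5 - 12.5602*n^4 + 3.1545*n^3 + 1.9779*n^2 + 9.854*n + 20.5972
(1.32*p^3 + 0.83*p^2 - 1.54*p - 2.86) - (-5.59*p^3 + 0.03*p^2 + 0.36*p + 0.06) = 6.91*p^3 + 0.8*p^2 - 1.9*p - 2.92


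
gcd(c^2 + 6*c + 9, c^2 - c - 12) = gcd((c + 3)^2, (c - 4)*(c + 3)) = c + 3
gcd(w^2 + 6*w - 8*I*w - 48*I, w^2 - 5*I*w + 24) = w - 8*I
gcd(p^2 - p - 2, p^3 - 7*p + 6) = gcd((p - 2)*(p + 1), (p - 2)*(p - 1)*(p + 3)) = p - 2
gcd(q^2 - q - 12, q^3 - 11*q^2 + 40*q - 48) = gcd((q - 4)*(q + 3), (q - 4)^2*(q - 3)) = q - 4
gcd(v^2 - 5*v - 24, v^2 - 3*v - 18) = v + 3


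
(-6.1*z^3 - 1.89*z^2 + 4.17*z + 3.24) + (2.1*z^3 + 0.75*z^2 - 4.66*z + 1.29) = -4.0*z^3 - 1.14*z^2 - 0.49*z + 4.53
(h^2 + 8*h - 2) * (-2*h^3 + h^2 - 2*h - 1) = -2*h^5 - 15*h^4 + 10*h^3 - 19*h^2 - 4*h + 2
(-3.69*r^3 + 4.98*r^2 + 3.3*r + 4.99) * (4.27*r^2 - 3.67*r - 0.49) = -15.7563*r^5 + 34.8069*r^4 - 2.3775*r^3 + 6.7561*r^2 - 19.9303*r - 2.4451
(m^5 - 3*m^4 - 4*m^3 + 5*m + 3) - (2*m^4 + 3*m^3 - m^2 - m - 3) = m^5 - 5*m^4 - 7*m^3 + m^2 + 6*m + 6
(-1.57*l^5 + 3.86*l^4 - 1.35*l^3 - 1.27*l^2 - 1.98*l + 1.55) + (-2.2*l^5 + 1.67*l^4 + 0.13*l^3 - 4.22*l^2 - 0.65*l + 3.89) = -3.77*l^5 + 5.53*l^4 - 1.22*l^3 - 5.49*l^2 - 2.63*l + 5.44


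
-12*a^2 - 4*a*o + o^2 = (-6*a + o)*(2*a + o)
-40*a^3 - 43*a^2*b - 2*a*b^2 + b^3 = (-8*a + b)*(a + b)*(5*a + b)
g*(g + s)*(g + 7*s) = g^3 + 8*g^2*s + 7*g*s^2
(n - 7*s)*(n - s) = n^2 - 8*n*s + 7*s^2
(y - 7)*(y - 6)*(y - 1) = y^3 - 14*y^2 + 55*y - 42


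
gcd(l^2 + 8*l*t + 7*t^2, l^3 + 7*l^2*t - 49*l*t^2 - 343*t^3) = l + 7*t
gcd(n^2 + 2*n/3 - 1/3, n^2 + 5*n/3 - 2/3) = n - 1/3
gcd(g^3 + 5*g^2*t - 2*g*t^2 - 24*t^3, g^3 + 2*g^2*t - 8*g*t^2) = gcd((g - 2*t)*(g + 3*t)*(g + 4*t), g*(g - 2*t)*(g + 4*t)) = -g^2 - 2*g*t + 8*t^2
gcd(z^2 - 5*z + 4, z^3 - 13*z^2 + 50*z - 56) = z - 4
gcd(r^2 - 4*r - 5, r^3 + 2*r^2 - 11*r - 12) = r + 1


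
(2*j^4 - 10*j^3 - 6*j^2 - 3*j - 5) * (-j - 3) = -2*j^5 + 4*j^4 + 36*j^3 + 21*j^2 + 14*j + 15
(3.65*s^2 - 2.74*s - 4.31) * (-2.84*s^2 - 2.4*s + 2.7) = -10.366*s^4 - 0.9784*s^3 + 28.6714*s^2 + 2.946*s - 11.637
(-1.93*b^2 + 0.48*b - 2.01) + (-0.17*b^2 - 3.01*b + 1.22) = -2.1*b^2 - 2.53*b - 0.79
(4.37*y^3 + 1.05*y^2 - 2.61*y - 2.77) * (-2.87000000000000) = -12.5419*y^3 - 3.0135*y^2 + 7.4907*y + 7.9499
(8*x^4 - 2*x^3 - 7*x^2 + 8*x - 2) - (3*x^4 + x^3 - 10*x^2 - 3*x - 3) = 5*x^4 - 3*x^3 + 3*x^2 + 11*x + 1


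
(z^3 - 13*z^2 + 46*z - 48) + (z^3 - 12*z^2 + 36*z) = 2*z^3 - 25*z^2 + 82*z - 48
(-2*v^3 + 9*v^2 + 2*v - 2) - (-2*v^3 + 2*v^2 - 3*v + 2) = 7*v^2 + 5*v - 4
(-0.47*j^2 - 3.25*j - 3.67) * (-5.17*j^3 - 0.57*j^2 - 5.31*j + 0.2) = 2.4299*j^5 + 17.0704*j^4 + 23.3221*j^3 + 19.2554*j^2 + 18.8377*j - 0.734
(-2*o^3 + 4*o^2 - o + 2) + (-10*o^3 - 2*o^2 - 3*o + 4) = -12*o^3 + 2*o^2 - 4*o + 6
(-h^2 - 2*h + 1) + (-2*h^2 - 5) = -3*h^2 - 2*h - 4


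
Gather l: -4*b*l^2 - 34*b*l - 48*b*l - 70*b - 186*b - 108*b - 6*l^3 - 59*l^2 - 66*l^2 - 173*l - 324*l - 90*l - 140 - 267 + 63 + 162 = -364*b - 6*l^3 + l^2*(-4*b - 125) + l*(-82*b - 587) - 182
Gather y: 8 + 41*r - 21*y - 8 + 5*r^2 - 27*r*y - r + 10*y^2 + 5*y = 5*r^2 + 40*r + 10*y^2 + y*(-27*r - 16)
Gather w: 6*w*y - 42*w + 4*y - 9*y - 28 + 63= w*(6*y - 42) - 5*y + 35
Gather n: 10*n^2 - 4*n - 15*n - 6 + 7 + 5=10*n^2 - 19*n + 6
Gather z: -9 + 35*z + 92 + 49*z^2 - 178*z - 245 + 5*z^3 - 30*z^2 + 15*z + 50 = 5*z^3 + 19*z^2 - 128*z - 112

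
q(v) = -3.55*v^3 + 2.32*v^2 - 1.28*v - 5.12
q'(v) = -10.65*v^2 + 4.64*v - 1.28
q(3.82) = -174.04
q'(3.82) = -138.96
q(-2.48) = 66.47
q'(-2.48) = -78.29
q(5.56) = -550.69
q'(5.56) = -304.71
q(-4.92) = 480.13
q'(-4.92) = -281.91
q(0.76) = -6.31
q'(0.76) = -3.91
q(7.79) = -1552.49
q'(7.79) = -611.42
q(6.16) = -754.77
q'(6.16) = -376.82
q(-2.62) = 78.00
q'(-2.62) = -86.54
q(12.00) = -5820.80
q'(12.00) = -1479.20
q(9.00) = -2416.67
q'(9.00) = -822.17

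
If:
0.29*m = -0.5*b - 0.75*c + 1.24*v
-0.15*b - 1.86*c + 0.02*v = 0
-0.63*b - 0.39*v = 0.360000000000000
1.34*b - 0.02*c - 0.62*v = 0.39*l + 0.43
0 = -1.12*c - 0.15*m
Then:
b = -0.44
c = 0.03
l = -2.27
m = -0.25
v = -0.21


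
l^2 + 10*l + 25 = (l + 5)^2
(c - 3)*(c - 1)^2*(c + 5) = c^4 - 18*c^2 + 32*c - 15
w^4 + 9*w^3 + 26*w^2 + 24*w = w*(w + 2)*(w + 3)*(w + 4)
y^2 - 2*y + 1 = (y - 1)^2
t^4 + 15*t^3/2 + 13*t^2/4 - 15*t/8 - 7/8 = (t - 1/2)*(t + 1/2)^2*(t + 7)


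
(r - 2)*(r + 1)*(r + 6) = r^3 + 5*r^2 - 8*r - 12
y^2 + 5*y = y*(y + 5)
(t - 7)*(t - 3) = t^2 - 10*t + 21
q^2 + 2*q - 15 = (q - 3)*(q + 5)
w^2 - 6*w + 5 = (w - 5)*(w - 1)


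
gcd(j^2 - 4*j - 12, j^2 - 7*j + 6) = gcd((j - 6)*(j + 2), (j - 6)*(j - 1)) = j - 6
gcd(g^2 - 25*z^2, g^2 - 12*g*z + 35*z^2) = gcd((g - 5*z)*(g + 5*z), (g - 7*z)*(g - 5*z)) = -g + 5*z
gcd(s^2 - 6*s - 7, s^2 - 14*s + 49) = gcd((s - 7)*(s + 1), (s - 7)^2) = s - 7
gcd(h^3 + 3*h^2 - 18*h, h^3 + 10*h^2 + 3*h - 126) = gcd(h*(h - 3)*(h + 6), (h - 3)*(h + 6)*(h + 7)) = h^2 + 3*h - 18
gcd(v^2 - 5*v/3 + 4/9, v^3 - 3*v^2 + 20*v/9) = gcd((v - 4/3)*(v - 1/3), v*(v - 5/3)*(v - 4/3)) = v - 4/3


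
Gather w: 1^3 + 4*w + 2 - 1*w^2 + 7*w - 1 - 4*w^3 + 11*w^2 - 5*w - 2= -4*w^3 + 10*w^2 + 6*w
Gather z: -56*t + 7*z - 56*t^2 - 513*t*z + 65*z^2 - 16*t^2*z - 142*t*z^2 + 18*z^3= -56*t^2 - 56*t + 18*z^3 + z^2*(65 - 142*t) + z*(-16*t^2 - 513*t + 7)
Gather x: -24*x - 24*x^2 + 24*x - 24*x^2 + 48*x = -48*x^2 + 48*x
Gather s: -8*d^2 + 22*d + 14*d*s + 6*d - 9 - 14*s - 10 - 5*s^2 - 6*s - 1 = -8*d^2 + 28*d - 5*s^2 + s*(14*d - 20) - 20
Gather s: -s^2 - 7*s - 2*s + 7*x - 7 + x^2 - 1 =-s^2 - 9*s + x^2 + 7*x - 8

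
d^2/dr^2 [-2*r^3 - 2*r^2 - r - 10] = -12*r - 4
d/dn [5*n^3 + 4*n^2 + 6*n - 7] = 15*n^2 + 8*n + 6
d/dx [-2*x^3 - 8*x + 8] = -6*x^2 - 8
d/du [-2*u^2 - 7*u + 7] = -4*u - 7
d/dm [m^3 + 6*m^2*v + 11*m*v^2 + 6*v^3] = 3*m^2 + 12*m*v + 11*v^2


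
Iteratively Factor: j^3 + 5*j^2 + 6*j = (j + 2)*(j^2 + 3*j) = j*(j + 2)*(j + 3)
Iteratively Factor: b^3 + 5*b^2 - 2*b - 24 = (b - 2)*(b^2 + 7*b + 12) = (b - 2)*(b + 3)*(b + 4)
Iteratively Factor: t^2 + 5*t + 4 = (t + 1)*(t + 4)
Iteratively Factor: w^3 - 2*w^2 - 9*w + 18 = (w - 2)*(w^2 - 9) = (w - 3)*(w - 2)*(w + 3)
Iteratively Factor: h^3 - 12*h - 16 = (h + 2)*(h^2 - 2*h - 8) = (h - 4)*(h + 2)*(h + 2)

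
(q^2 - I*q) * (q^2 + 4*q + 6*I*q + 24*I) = q^4 + 4*q^3 + 5*I*q^3 + 6*q^2 + 20*I*q^2 + 24*q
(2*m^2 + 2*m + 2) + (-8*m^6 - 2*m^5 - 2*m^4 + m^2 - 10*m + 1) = -8*m^6 - 2*m^5 - 2*m^4 + 3*m^2 - 8*m + 3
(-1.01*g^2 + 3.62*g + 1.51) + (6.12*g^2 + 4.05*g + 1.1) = 5.11*g^2 + 7.67*g + 2.61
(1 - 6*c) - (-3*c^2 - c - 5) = 3*c^2 - 5*c + 6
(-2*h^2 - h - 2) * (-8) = 16*h^2 + 8*h + 16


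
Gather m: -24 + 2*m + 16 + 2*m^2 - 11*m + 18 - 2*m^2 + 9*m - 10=0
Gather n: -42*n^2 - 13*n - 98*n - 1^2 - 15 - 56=-42*n^2 - 111*n - 72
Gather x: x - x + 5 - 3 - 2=0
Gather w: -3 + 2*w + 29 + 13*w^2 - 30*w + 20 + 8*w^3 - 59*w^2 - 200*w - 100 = 8*w^3 - 46*w^2 - 228*w - 54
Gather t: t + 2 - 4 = t - 2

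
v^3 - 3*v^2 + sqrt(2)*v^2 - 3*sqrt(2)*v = v*(v - 3)*(v + sqrt(2))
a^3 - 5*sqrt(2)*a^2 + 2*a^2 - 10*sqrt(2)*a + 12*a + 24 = (a + 2)*(a - 3*sqrt(2))*(a - 2*sqrt(2))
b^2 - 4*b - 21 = (b - 7)*(b + 3)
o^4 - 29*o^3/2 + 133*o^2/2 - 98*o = o*(o - 7)*(o - 4)*(o - 7/2)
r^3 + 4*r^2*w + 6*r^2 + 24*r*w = r*(r + 6)*(r + 4*w)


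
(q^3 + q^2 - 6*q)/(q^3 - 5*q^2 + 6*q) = (q + 3)/(q - 3)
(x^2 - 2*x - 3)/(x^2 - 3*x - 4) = (x - 3)/(x - 4)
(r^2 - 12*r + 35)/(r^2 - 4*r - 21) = (r - 5)/(r + 3)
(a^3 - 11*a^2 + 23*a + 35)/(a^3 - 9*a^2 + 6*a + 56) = (a^2 - 4*a - 5)/(a^2 - 2*a - 8)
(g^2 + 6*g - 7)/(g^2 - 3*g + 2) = (g + 7)/(g - 2)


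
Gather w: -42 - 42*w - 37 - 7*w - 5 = -49*w - 84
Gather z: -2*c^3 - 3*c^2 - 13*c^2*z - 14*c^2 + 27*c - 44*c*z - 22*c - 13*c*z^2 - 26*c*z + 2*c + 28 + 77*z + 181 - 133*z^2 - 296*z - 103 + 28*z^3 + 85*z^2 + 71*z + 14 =-2*c^3 - 17*c^2 + 7*c + 28*z^3 + z^2*(-13*c - 48) + z*(-13*c^2 - 70*c - 148) + 120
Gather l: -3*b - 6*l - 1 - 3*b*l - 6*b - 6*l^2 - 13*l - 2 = -9*b - 6*l^2 + l*(-3*b - 19) - 3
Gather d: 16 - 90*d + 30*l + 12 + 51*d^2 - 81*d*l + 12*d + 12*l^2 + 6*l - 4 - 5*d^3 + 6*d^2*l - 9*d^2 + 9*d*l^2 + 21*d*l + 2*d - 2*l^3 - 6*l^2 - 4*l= -5*d^3 + d^2*(6*l + 42) + d*(9*l^2 - 60*l - 76) - 2*l^3 + 6*l^2 + 32*l + 24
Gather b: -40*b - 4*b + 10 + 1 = 11 - 44*b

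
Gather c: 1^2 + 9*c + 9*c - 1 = 18*c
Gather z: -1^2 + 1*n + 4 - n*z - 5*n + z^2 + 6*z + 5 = -4*n + z^2 + z*(6 - n) + 8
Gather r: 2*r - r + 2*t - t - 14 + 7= r + t - 7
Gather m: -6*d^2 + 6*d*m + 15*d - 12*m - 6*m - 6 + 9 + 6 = -6*d^2 + 15*d + m*(6*d - 18) + 9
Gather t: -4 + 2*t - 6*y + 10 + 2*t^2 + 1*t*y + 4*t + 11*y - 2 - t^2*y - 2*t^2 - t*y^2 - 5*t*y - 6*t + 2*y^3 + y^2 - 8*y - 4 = -t^2*y + t*(-y^2 - 4*y) + 2*y^3 + y^2 - 3*y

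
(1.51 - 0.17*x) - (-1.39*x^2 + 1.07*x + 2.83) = 1.39*x^2 - 1.24*x - 1.32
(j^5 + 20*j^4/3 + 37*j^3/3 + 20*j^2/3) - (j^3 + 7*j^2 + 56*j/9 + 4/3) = j^5 + 20*j^4/3 + 34*j^3/3 - j^2/3 - 56*j/9 - 4/3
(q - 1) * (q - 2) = q^2 - 3*q + 2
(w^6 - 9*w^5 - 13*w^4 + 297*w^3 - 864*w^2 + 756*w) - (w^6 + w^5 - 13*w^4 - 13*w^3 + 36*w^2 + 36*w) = -10*w^5 + 310*w^3 - 900*w^2 + 720*w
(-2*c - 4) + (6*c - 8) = 4*c - 12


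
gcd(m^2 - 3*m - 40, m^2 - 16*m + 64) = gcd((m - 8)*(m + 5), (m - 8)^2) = m - 8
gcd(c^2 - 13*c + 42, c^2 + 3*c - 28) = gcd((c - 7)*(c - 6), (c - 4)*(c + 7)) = 1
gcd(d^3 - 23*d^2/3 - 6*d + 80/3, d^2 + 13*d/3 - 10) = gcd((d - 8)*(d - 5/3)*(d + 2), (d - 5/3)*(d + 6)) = d - 5/3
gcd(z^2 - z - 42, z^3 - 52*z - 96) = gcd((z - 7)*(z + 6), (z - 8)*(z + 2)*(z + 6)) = z + 6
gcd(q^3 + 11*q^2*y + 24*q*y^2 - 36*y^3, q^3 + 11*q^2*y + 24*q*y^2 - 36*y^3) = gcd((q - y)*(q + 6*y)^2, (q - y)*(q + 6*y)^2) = -q^3 - 11*q^2*y - 24*q*y^2 + 36*y^3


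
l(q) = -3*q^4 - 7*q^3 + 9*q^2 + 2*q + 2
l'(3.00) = -457.00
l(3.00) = -343.00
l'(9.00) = -10285.00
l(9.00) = -24037.00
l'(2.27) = -205.72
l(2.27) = -108.62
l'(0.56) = 3.39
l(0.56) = 4.42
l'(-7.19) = 3247.30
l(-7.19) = -4962.71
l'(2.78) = -368.08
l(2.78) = -252.46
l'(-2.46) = 9.28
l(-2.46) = 45.89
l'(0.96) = -10.69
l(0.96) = 3.47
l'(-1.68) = -30.61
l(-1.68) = 33.34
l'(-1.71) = -30.18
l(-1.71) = 34.25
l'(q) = -12*q^3 - 21*q^2 + 18*q + 2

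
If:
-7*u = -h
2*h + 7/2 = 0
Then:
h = -7/4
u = -1/4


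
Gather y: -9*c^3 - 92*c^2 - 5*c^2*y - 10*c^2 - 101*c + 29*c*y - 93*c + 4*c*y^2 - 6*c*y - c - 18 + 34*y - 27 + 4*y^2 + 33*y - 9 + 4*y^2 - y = -9*c^3 - 102*c^2 - 195*c + y^2*(4*c + 8) + y*(-5*c^2 + 23*c + 66) - 54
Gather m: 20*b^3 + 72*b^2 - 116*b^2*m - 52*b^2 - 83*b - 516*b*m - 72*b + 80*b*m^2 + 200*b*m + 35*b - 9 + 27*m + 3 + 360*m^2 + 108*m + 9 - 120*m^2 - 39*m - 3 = 20*b^3 + 20*b^2 - 120*b + m^2*(80*b + 240) + m*(-116*b^2 - 316*b + 96)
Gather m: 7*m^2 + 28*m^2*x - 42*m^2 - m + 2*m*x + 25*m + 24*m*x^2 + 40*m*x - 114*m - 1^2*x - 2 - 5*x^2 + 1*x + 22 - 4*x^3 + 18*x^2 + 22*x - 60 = m^2*(28*x - 35) + m*(24*x^2 + 42*x - 90) - 4*x^3 + 13*x^2 + 22*x - 40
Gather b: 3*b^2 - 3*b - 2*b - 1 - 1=3*b^2 - 5*b - 2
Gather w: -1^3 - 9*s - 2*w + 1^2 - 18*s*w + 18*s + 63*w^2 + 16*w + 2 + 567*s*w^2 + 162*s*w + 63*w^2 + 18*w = 9*s + w^2*(567*s + 126) + w*(144*s + 32) + 2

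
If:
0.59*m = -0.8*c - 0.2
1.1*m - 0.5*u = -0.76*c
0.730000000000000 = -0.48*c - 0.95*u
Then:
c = 0.02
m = -0.37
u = -0.78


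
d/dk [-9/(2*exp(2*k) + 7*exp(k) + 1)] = (36*exp(k) + 63)*exp(k)/(2*exp(2*k) + 7*exp(k) + 1)^2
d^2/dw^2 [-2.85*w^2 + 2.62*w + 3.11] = -5.70000000000000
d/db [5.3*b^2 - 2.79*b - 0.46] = 10.6*b - 2.79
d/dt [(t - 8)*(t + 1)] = 2*t - 7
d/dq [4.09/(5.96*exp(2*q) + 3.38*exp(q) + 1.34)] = (-48.7528*exp(q) - 13.8242)*exp(q)/(5.96*exp(2*q) + 3.38*exp(q) + 1.34)^2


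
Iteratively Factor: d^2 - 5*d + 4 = (d - 1)*(d - 4)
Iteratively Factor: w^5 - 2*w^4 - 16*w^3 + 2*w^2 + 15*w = (w + 1)*(w^4 - 3*w^3 - 13*w^2 + 15*w) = w*(w + 1)*(w^3 - 3*w^2 - 13*w + 15) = w*(w - 5)*(w + 1)*(w^2 + 2*w - 3) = w*(w - 5)*(w + 1)*(w + 3)*(w - 1)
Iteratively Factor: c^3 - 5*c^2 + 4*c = (c)*(c^2 - 5*c + 4) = c*(c - 1)*(c - 4)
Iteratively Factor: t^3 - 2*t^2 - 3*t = (t + 1)*(t^2 - 3*t) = (t - 3)*(t + 1)*(t)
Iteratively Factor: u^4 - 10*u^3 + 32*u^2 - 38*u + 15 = (u - 3)*(u^3 - 7*u^2 + 11*u - 5) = (u - 3)*(u - 1)*(u^2 - 6*u + 5) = (u - 3)*(u - 1)^2*(u - 5)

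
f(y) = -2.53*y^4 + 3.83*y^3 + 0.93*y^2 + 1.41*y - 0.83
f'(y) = -10.12*y^3 + 11.49*y^2 + 1.86*y + 1.41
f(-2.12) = -87.24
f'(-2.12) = 145.53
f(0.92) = 2.42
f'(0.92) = 4.97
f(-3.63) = -616.18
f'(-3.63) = 630.12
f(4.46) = -637.32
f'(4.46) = -659.55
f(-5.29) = -2530.51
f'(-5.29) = 1811.23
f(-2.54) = -166.48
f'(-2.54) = 236.65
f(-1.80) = -49.25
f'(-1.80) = 94.31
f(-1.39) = -20.72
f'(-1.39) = 48.20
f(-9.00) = -19329.59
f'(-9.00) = 8292.84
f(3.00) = -89.75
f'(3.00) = -162.84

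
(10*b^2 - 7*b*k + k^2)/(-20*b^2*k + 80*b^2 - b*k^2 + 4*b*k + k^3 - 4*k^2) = (-2*b + k)/(4*b*k - 16*b + k^2 - 4*k)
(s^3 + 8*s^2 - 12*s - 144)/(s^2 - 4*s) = s + 12 + 36/s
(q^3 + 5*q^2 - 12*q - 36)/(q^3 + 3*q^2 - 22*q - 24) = (q^2 - q - 6)/(q^2 - 3*q - 4)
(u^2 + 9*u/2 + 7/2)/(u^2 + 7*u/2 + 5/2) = (2*u + 7)/(2*u + 5)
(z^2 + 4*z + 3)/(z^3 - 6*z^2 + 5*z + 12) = (z + 3)/(z^2 - 7*z + 12)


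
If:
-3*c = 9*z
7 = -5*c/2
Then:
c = -14/5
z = 14/15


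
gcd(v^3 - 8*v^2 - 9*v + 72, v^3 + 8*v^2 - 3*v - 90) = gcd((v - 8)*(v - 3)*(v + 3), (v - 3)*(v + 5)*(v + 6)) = v - 3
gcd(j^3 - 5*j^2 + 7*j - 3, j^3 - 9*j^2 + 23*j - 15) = j^2 - 4*j + 3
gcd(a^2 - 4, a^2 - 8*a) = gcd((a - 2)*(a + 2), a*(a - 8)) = 1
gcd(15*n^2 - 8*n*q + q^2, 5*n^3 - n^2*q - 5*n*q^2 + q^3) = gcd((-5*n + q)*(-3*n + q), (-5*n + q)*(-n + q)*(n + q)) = -5*n + q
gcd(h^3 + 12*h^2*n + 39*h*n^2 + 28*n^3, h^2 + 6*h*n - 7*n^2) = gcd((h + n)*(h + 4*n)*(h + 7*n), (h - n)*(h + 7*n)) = h + 7*n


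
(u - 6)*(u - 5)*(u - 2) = u^3 - 13*u^2 + 52*u - 60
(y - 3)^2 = y^2 - 6*y + 9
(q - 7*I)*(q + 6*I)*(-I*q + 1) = -I*q^3 - 43*I*q + 42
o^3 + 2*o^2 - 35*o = o*(o - 5)*(o + 7)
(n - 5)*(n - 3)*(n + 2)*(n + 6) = n^4 - 37*n^2 + 24*n + 180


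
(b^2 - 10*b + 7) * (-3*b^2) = -3*b^4 + 30*b^3 - 21*b^2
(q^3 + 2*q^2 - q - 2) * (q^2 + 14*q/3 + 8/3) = q^5 + 20*q^4/3 + 11*q^3 - 4*q^2/3 - 12*q - 16/3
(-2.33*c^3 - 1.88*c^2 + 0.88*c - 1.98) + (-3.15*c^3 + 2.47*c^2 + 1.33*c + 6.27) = -5.48*c^3 + 0.59*c^2 + 2.21*c + 4.29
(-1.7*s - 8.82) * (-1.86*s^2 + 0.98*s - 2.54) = 3.162*s^3 + 14.7392*s^2 - 4.3256*s + 22.4028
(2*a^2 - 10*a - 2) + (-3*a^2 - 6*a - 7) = -a^2 - 16*a - 9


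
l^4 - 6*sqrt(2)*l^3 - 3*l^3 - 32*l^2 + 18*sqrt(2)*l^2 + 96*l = l*(l - 3)*(l - 8*sqrt(2))*(l + 2*sqrt(2))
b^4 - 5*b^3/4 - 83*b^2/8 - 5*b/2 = b*(b - 4)*(b + 1/4)*(b + 5/2)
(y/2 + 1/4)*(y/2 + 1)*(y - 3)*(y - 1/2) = y^4/4 - y^3/4 - 25*y^2/16 + y/16 + 3/8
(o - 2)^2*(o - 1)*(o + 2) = o^4 - 3*o^3 - 2*o^2 + 12*o - 8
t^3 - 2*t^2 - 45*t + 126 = (t - 6)*(t - 3)*(t + 7)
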